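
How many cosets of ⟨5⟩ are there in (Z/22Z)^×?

The order of 5 must divide φ(22) = φ(2)·φ(11) = 1·10 = 10 = 2 · 5.
Divisors of 10: 1, 2, 5, 10.
Evaluate successive powers at the divisors of 10:
5^1 ≡ 5
5^2 ≡ 3
5^5 ≡ 1
So ord_22(5) = 5, hence |⟨5⟩| = 5.
[(Z/22Z)^× : ⟨5⟩] = 10/5 = 2.

2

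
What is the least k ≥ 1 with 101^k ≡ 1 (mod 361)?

171

Since 101 ∈ (Z/361Z)^×, its order divides φ(361) = φ(19^2) = 19·(19−1) = 342 = 2 · 3^2 · 19.
Divisors of 342: 1, 2, 3, 6, 9, 18, 19, 38, 57, 114, 171, 342.
Test each divisor d:
101^1 ≡ 101 (mod 361)
101^2 ≡ 93 (mod 361)
101^3 ≡ 7 (mod 361)
101^6 ≡ 49 (mod 361)
101^9 ≡ 343 (mod 361)
101^18 ≡ 324 (mod 361)
101^19 ≡ 234 (mod 361)
101^38 ≡ 245 (mod 361)
101^57 ≡ 292 (mod 361)
101^114 ≡ 68 (mod 361)
101^171 ≡ 1 (mod 361) ✓
So ord_361(101) = 171.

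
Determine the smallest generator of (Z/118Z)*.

11

φ(118) = φ(2)·φ(59) = 1·58 = 58 = 2 · 29.
g is a primitive root iff g^(58/q) ≢ 1 (mod 118) for each prime q ∈ {2, 29}.
g = 2: gcd(2, 118) = 2 > 1, not a unit — skip.
g = 3: 3^29 ≡ 1 — hits 1, so not a primitive root.
g = 4: gcd(4, 118) = 2 > 1, not a unit — skip.
g = 5: 5^29 ≡ 1 — hits 1, so not a primitive root.
g = 6: gcd(6, 118) = 2 > 1, not a unit — skip.
g = 7: 7^29 ≡ 1 — hits 1, so not a primitive root.
g = 8: gcd(8, 118) = 2 > 1, not a unit — skip.
g = 9: 9^29 ≡ 1 — hits 1, so not a primitive root.
g = 10: gcd(10, 118) = 2 > 1, not a unit — skip.
g = 11: 11^29 ≡ 117; 11^2 ≡ 3 — none is 1, so 11 is a primitive root.
The smallest primitive root modulo 118 is 11.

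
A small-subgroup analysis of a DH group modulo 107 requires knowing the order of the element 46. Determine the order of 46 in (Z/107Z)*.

106

ord(46) | φ(107) = 107 − 1 = 106 = 2 · 53.
Divisors of 106: 1, 2, 53, 106.
Evaluate successive powers at the divisors of 106:
46^1 ≡ 46 (mod 107)
46^2 ≡ 83 (mod 107)
46^53 ≡ 106 (mod 107)
46^106 ≡ 1 (mod 107) ✓
The smallest such exponent is 106, so the order of 46 is 106.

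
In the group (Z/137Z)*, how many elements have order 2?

φ(137) = 137 − 1 = 136 = 2^3 · 17.
Since (Z/137Z)^× is cyclic of order 136, the number of elements of order d is φ(d) when d | 136 and 0 otherwise.
2 | 136, and φ(2) = 2 − 1 = 1.

1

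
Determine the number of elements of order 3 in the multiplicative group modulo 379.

φ(379) = 379 − 1 = 378 = 2 · 3^3 · 7.
In a cyclic group of order 378, there are φ(d) elements of order d for each divisor d of 378, and zero for non-divisors.
3 | 378, and φ(3) = 3 − 1 = 2.

2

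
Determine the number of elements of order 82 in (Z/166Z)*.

40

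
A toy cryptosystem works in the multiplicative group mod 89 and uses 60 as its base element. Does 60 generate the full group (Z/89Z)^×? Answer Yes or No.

φ(89) = 89 − 1 = 88 = 2^3 · 11.
An element g generates (Z/89Z)^× iff g^(88/q) ≢ 1 (mod 89) for each prime q ∈ {2, 11}.
60^44 ≡ 88 (mod 89)  [q = 2: ≢ 1 ✓]
60^8 ≡ 4 (mod 89)  [q = 11: ≢ 1 ✓]
None equal 1, so ord_89(60) = 88: 60 is a primitive root.

Yes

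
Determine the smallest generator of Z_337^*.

φ(337) = 337 − 1 = 336 = 2^4 · 3 · 7.
g is a primitive root iff g^(336/q) ≢ 1 (mod 337) for each prime q ∈ {2, 3, 7}.
g = 2: 2^168 ≡ 1 — hits 1, so not a primitive root.
g = 3: 3^168 ≡ 1 — hits 1, so not a primitive root.
g = 4: 4^168 ≡ 1 — hits 1, so not a primitive root.
g = 5: 5^168 ≡ 336; 5^112 ≡ 1 — hits 1, so not a primitive root.
g = 6: 6^168 ≡ 1 — hits 1, so not a primitive root.
g = 7: 7^168 ≡ 1 — hits 1, so not a primitive root.
g = 8: 8^168 ≡ 1 — hits 1, so not a primitive root.
g = 9: 9^168 ≡ 1 — hits 1, so not a primitive root.
g = 10: 10^168 ≡ 336; 10^112 ≡ 128; 10^48 ≡ 175 — none is 1, so 10 is a primitive root.
The smallest primitive root modulo 337 is 10.

10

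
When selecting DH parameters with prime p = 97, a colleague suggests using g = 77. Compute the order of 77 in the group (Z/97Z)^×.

By Lagrange's theorem, ord_97(77) divides φ(97) = 97 − 1 = 96 = 2^5 · 3.
Divisors of 96: 1, 2, 3, 4, 6, 8, 12, 16, 24, 32, 48, 96.
Test each divisor d:
77^1 ≡ 77 (mod 97)
77^2 ≡ 12 (mod 97)
77^3 ≡ 51 (mod 97)
77^4 ≡ 47 (mod 97)
77^6 ≡ 79 (mod 97)
77^8 ≡ 75 (mod 97)
77^12 ≡ 33 (mod 97)
77^16 ≡ 96 (mod 97)
77^24 ≡ 22 (mod 97)
77^32 ≡ 1 (mod 97) ✓
Therefore the multiplicative order of 77 modulo 97 is 32.

32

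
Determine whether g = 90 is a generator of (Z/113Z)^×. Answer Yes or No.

Yes

φ(113) = 113 − 1 = 112 = 2^4 · 7.
An element g generates (Z/113Z)^× iff g^(112/q) ≢ 1 (mod 113) for each prime q ∈ {2, 7}.
90^56 ≡ 112 (mod 113)  [q = 2: ≢ 1 ✓]
90^16 ≡ 30 (mod 113)  [q = 7: ≢ 1 ✓]
All checks pass, so 90 has order 112 and is a primitive root modulo 113.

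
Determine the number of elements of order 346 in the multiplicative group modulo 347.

172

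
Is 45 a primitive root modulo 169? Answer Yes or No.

Yes

φ(169) = φ(13^2) = 13·(13−1) = 156 = 2^2 · 3 · 13.
An element g generates (Z/169Z)^× iff g^(156/q) ≢ 1 (mod 169) for each prime q ∈ {2, 3, 13}.
45^78 ≡ 168 (mod 169)  [q = 2: ≢ 1 ✓]
45^52 ≡ 22 (mod 169)  [q = 3: ≢ 1 ✓]
45^12 ≡ 53 (mod 169)  [q = 13: ≢ 1 ✓]
None equal 1, so ord_169(45) = 156: 45 is a primitive root.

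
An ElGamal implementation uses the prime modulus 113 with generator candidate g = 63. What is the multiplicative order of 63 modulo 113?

56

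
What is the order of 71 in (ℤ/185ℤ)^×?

9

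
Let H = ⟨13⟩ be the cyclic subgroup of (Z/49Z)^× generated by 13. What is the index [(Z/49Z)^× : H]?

3

The order of 13 must divide φ(49) = φ(7^2) = 7·(7−1) = 42 = 2 · 3 · 7.
Divisors of 42: 1, 2, 3, 6, 7, 14, 21, 42.
Test each divisor d:
13^1 ≡ 13
13^2 ≡ 22
13^3 ≡ 41
13^6 ≡ 15
13^7 ≡ 48
13^14 ≡ 1
Thus |⟨13⟩| = ord(13) = 14.
The index is φ(49) / ord(13) = 42 / 14 = 3.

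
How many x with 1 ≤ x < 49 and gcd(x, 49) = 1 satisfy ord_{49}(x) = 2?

φ(49) = φ(7^2) = 7·(7−1) = 42 = 2 · 3 · 7.
(Z/49Z)^× is cyclic (|G| = 42); a cyclic group of order m has exactly φ(d) elements of each order d | m, and none otherwise.
2 | 42, and φ(2) = 2 − 1 = 1.

1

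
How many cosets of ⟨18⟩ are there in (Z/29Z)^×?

1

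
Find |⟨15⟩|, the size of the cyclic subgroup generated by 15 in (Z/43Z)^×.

21

Since 15 ∈ (Z/43Z)^×, its order divides φ(43) = 43 − 1 = 42 = 2 · 3 · 7.
Divisors of 42: 1, 2, 3, 6, 7, 14, 21, 42.
Compute 15^d (mod 43) for the divisors d until we hit 1:
15^1 ≡ 15 (mod 43)
15^2 ≡ 10 (mod 43)
15^3 ≡ 21 (mod 43)
15^6 ≡ 11 (mod 43)
15^7 ≡ 36 (mod 43)
15^14 ≡ 6 (mod 43)
15^21 ≡ 1 (mod 43) ✓
Hence ord(15) = 21.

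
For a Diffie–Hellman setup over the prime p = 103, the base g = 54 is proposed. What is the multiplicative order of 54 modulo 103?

Since 54 ∈ (Z/103Z)^×, its order divides φ(103) = 103 − 1 = 102 = 2 · 3 · 17.
Divisors of 102: 1, 2, 3, 6, 17, 34, 51, 102.
Test each divisor d:
54^1 ≡ 54
54^2 ≡ 32
54^3 ≡ 80
54^6 ≡ 14
54^17 ≡ 47
54^34 ≡ 46
54^51 ≡ 102
54^102 ≡ 1
Hence ord(54) = 102.

102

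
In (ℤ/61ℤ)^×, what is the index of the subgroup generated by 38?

The order of 38 must divide φ(61) = 61 − 1 = 60 = 2^2 · 3 · 5.
Divisors of 60: 1, 2, 3, 4, 5, 6, 10, 12, 15, 20, 30, 60.
Evaluate successive powers at the divisors of 60:
38^1 ≡ 38 (mod 61)
38^2 ≡ 41 (mod 61)
38^3 ≡ 33 (mod 61)
38^4 ≡ 34 (mod 61)
38^5 ≡ 11 (mod 61)
38^6 ≡ 52 (mod 61)
38^10 ≡ 60 (mod 61)
38^12 ≡ 20 (mod 61)
38^15 ≡ 50 (mod 61)
38^20 ≡ 1 (mod 61) ✓
The order of 38 is 20, so the subgroup it generates has 20 elements.
[(Z/61Z)^× : ⟨38⟩] = 60/20 = 3.

3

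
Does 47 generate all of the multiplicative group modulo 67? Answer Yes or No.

φ(67) = 67 − 1 = 66 = 2 · 3 · 11.
Test 47^(66/q) mod 67 for each prime factor q of 66:
47^33 ≡ 1 (mod 67)  [q = 2: ≡ 1 ✗]
47^22 ≡ 29 (mod 67)  [q = 3: ≢ 1 ✓]
47^6 ≡ 59 (mod 67)  [q = 11: ≢ 1 ✓]
47^33 ≡ 1 shows ord(47) | 33, strictly less than φ(67); not a primitive root.

No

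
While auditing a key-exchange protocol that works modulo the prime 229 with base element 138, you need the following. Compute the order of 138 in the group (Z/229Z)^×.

114

ord(138) | φ(229) = 229 − 1 = 228 = 2^2 · 3 · 19.
Divisors of 228: 1, 2, 3, 4, 6, 12, 19, 38, 57, 76, 114, 228.
Check 138^d mod 229 for each divisor in increasing order:
138^1 ≡ 138
138^2 ≡ 37
138^3 ≡ 68
138^4 ≡ 224
138^6 ≡ 44
138^12 ≡ 104
138^19 ≡ 135
138^38 ≡ 134
138^57 ≡ 228
138^76 ≡ 94
138^114 ≡ 1
Therefore the multiplicative order of 138 modulo 229 is 114.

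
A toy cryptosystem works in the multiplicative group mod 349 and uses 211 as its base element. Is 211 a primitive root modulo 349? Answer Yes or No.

Yes

φ(349) = 349 − 1 = 348 = 2^2 · 3 · 29.
An element g generates (Z/349Z)^× iff g^(348/q) ≢ 1 (mod 349) for each prime q ∈ {2, 3, 29}.
211^174 ≡ 348 (mod 349)  [q = 2: ≢ 1 ✓]
211^116 ≡ 226 (mod 349)  [q = 3: ≢ 1 ✓]
211^12 ≡ 168 (mod 349)  [q = 29: ≢ 1 ✓]
All checks pass, so 211 has order 348 and is a primitive root modulo 349.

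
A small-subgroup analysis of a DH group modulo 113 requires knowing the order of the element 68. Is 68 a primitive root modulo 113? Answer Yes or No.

Yes

φ(113) = 113 − 1 = 112 = 2^4 · 7.
It suffices to check that the order of 68 is not a proper divisor of 112: compute 68^(112/q) for q ∈ {2, 7}.
68^56 ≡ 112 (mod 113)  [q = 2: ≢ 1 ✓]
68^16 ≡ 49 (mod 113)  [q = 7: ≢ 1 ✓]
None equal 1, so ord_113(68) = 112: 68 is a primitive root.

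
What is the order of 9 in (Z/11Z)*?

5

ord(9) | φ(11) = 11 − 1 = 10 = 2 · 5.
Divisors of 10: 1, 2, 5, 10.
Compute 9^d (mod 11) for the divisors d until we hit 1:
9^1 ≡ 9
9^2 ≡ 4
9^5 ≡ 1
Therefore the multiplicative order of 9 modulo 11 is 5.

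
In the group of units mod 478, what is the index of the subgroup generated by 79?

1

By Lagrange's theorem, ord_478(79) divides φ(478) = φ(2)·φ(239) = 1·238 = 238 = 2 · 7 · 17.
Divisors of 238: 1, 2, 7, 14, 17, 34, 119, 238.
Evaluate successive powers at the divisors of 238:
79^1 ≡ 79 (mod 478)
79^2 ≡ 27 (mod 478)
79^7 ≡ 23 (mod 478)
79^14 ≡ 51 (mod 478)
79^17 ≡ 277 (mod 478)
79^34 ≡ 249 (mod 478)
79^119 ≡ 477 (mod 478)
79^238 ≡ 1 (mod 478) ✓
So ord_478(79) = 238, hence |⟨79⟩| = 238.
The index is φ(478) / ord(79) = 238 / 238 = 1.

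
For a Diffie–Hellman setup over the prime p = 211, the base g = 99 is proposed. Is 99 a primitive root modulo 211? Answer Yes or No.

No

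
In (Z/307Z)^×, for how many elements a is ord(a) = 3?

φ(307) = 307 − 1 = 306 = 2 · 3^2 · 17.
(Z/307Z)^× is cyclic (|G| = 306); a cyclic group of order m has exactly φ(d) elements of each order d | m, and none otherwise.
3 | 306, and φ(3) = 3 − 1 = 2.

2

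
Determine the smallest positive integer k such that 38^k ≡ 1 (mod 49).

Since 38 ∈ (Z/49Z)^×, its order divides φ(49) = φ(7^2) = 7·(7−1) = 42 = 2 · 3 · 7.
Divisors of 42: 1, 2, 3, 6, 7, 14, 21, 42.
Check 38^d mod 49 for each divisor in increasing order:
38^1 ≡ 38 (mod 49)
38^2 ≡ 23 (mod 49)
38^3 ≡ 41 (mod 49)
38^6 ≡ 15 (mod 49)
38^7 ≡ 31 (mod 49)
38^14 ≡ 30 (mod 49)
38^21 ≡ 48 (mod 49)
38^42 ≡ 1 (mod 49) ✓
Therefore the multiplicative order of 38 modulo 49 is 42.

42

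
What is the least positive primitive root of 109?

6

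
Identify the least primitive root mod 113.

φ(113) = 113 − 1 = 112 = 2^4 · 7.
g is a primitive root iff g^(112/q) ≢ 1 (mod 113) for each prime q ∈ {2, 7}.
g = 2: 2^56 ≡ 1 — hits 1, so not a primitive root.
g = 3: 3^56 ≡ 112; 3^16 ≡ 49 — none is 1, so 3 is a primitive root.
The smallest primitive root modulo 113 is 3.

3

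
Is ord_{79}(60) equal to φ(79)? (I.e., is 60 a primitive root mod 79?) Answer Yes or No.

Yes

φ(79) = 79 − 1 = 78 = 2 · 3 · 13.
An element g generates (Z/79Z)^× iff g^(78/q) ≢ 1 (mod 79) for each prime q ∈ {2, 3, 13}.
60^39 ≡ 78 (mod 79)  [q = 2: ≢ 1 ✓]
60^26 ≡ 55 (mod 79)  [q = 3: ≢ 1 ✓]
60^6 ≡ 38 (mod 79)  [q = 13: ≢ 1 ✓]
Every test exponent gives a nontrivial residue, hence 60 generates the full group.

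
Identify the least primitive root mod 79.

3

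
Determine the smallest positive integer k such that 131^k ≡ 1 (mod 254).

7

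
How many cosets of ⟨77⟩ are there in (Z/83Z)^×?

2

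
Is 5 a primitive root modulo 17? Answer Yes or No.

φ(17) = 17 − 1 = 16 = 2^4.
It suffices to check that the order of 5 is not a proper divisor of 16: compute 5^(16/q) for q ∈ {2}.
5^8 ≡ 16 (mod 17)  [q = 2: ≢ 1 ✓]
Every test exponent gives a nontrivial residue, hence 5 generates the full group.

Yes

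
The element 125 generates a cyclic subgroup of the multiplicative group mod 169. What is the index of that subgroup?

3

ord(125) | φ(169) = φ(13^2) = 13·(13−1) = 156 = 2^2 · 3 · 13.
Divisors of 156: 1, 2, 3, 4, 6, 12, 13, 26, 39, 52, 78, 156.
Evaluate successive powers at the divisors of 156:
125^1 ≡ 125
125^2 ≡ 77
125^3 ≡ 161
125^4 ≡ 14
125^6 ≡ 64
125^12 ≡ 40
125^13 ≡ 99
125^26 ≡ 168
125^39 ≡ 70
125^52 ≡ 1
The order of 125 is 52, so the subgroup it generates has 52 elements.
[(Z/169Z)^× : ⟨125⟩] = 156/52 = 3.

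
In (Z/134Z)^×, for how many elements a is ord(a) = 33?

φ(134) = φ(2)·φ(67) = 1·66 = 66 = 2 · 3 · 11.
(Z/134Z)^× is cyclic (|G| = 66); a cyclic group of order m has exactly φ(d) elements of each order d | m, and none otherwise.
33 = 3 · 11 divides 66, and φ(33) = 20.

20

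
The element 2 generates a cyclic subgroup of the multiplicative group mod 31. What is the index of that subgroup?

6

Since 2 ∈ (Z/31Z)^×, its order divides φ(31) = 31 − 1 = 30 = 2 · 3 · 5.
Divisors of 30: 1, 2, 3, 5, 6, 10, 15, 30.
Compute 2^d (mod 31) for the divisors d until we hit 1:
2^1 ≡ 2 (mod 31)
2^2 ≡ 4 (mod 31)
2^3 ≡ 8 (mod 31)
2^5 ≡ 1 (mod 31) ✓
Thus |⟨2⟩| = ord(2) = 5.
[(Z/31Z)^× : ⟨2⟩] = 30/5 = 6.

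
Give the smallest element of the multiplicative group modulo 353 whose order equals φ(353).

3

φ(353) = 353 − 1 = 352 = 2^5 · 11.
g is a primitive root iff g^(352/q) ≢ 1 (mod 353) for each prime q ∈ {2, 11}.
g = 2: 2^176 ≡ 1 — hits 1, so not a primitive root.
g = 3: 3^176 ≡ 352; 3^32 ≡ 140 — none is 1, so 3 is a primitive root.
Hence the least primitive root of 353 is 3.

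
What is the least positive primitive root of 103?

5

φ(103) = 103 − 1 = 102 = 2 · 3 · 17.
Test candidates g = 2, 3, … against the prime factors q ∈ {2, 3, 17} of φ(103): g is a generator iff g^(102/q) ≢ 1 for every such q.
g = 2: 2^51 ≡ 1 — hits 1, so not a primitive root.
g = 3: 3^51 ≡ 102; 3^34 ≡ 1 — hits 1, so not a primitive root.
g = 4: 4^51 ≡ 1 — hits 1, so not a primitive root.
g = 5: 5^51 ≡ 102; 5^34 ≡ 56; 5^6 ≡ 72 — none is 1, so 5 is a primitive root.
So 5 is the smallest generator of (Z/103Z)^×.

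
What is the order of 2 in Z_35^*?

Since 2 ∈ (Z/35Z)^×, its order divides φ(35) = φ(5·7) = (5−1)·(7−1) = 4·6 = 24 = 2^3 · 3.
Divisors of 24: 1, 2, 3, 4, 6, 8, 12, 24.
Compute 2^d (mod 35) for the divisors d until we hit 1:
2^1 ≡ 2
2^2 ≡ 4
2^3 ≡ 8
2^4 ≡ 16
2^6 ≡ 29
2^8 ≡ 11
2^12 ≡ 1
The smallest such exponent is 12, so the order of 2 is 12.

12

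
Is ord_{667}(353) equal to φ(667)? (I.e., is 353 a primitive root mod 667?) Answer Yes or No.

667 = 23 · 29 is a product of two distinct odd primes, so (Z/667Z)^× ≅ (Z/23Z)^× × (Z/29Z)^× is not cyclic.
No primitive root modulo 667 exists; in particular 353 is not one.

No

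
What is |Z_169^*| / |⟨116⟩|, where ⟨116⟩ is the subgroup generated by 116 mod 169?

Since 116 ∈ (Z/169Z)^×, its order divides φ(169) = φ(13^2) = 13·(13−1) = 156 = 2^2 · 3 · 13.
Divisors of 156: 1, 2, 3, 4, 6, 12, 13, 26, 39, 52, 78, 156.
Test each divisor d:
116^1 ≡ 116 (mod 169)
116^2 ≡ 105 (mod 169)
116^3 ≡ 12 (mod 169)
116^4 ≡ 40 (mod 169)
116^6 ≡ 144 (mod 169)
116^12 ≡ 118 (mod 169)
116^13 ≡ 168 (mod 169)
116^26 ≡ 1 (mod 169) ✓
Thus |⟨116⟩| = ord(116) = 26.
Index = |(Z/169Z)^×| / |⟨116⟩| = 156 / 26 = 6.

6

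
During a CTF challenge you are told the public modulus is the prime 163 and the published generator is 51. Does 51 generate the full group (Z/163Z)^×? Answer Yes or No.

φ(163) = 163 − 1 = 162 = 2 · 3^4.
An element g generates (Z/163Z)^× iff g^(162/q) ≢ 1 (mod 163) for each prime q ∈ {2, 3}.
51^81 ≡ 1 (mod 163)  [q = 2: ≡ 1 ✗]
51^54 ≡ 58 (mod 163)  [q = 3: ≢ 1 ✓]
The check at q = 2 fails, so 51 generates a proper subgroup.

No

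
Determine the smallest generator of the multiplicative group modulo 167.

5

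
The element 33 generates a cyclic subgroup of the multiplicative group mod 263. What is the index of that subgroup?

The order of 33 must divide φ(263) = 263 − 1 = 262 = 2 · 131.
Divisors of 262: 1, 2, 131, 262.
Evaluate successive powers at the divisors of 262:
33^1 ≡ 33 (mod 263)
33^2 ≡ 37 (mod 263)
33^131 ≡ 1 (mod 263) ✓
The order of 33 is 131, so the subgroup it generates has 131 elements.
Index = |(Z/263Z)^×| / |⟨33⟩| = 262 / 131 = 2.

2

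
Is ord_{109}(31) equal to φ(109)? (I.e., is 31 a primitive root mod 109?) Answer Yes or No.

φ(109) = 109 − 1 = 108 = 2^2 · 3^3.
An element g generates (Z/109Z)^× iff g^(108/q) ≢ 1 (mod 109) for each prime q ∈ {2, 3}.
31^54 ≡ 1 (mod 109)  [q = 2: ≡ 1 ✗]
31^36 ≡ 45 (mod 109)  [q = 3: ≢ 1 ✓]
Since 31^54 ≡ 1, the order of 31 divides 54 < 108, so 31 is not a primitive root.

No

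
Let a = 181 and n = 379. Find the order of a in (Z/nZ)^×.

By Lagrange's theorem, ord_379(181) divides φ(379) = 379 − 1 = 378 = 2 · 3^3 · 7.
Divisors of 378: 1, 2, 3, 6, 7, 9, 14, 18, 21, 27, 42, 54, 63, 126, 189, 378.
Check 181^d mod 379 for each divisor in increasing order:
181^1 ≡ 181 (mod 379)
181^2 ≡ 167 (mod 379)
181^3 ≡ 286 (mod 379)
181^6 ≡ 311 (mod 379)
181^7 ≡ 199 (mod 379)
181^9 ≡ 260 (mod 379)
181^14 ≡ 185 (mod 379)
181^18 ≡ 138 (mod 379)
181^21 ≡ 52 (mod 379)
181^27 ≡ 254 (mod 379)
181^42 ≡ 51 (mod 379)
181^54 ≡ 86 (mod 379)
181^63 ≡ 378 (mod 379)
181^126 ≡ 1 (mod 379) ✓
Hence ord(181) = 126.

126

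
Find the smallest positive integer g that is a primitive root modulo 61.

2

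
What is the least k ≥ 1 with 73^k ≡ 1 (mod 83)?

82

By Lagrange's theorem, ord_83(73) divides φ(83) = 83 − 1 = 82 = 2 · 41.
Divisors of 82: 1, 2, 41, 82.
Evaluate successive powers at the divisors of 82:
73^1 ≡ 73
73^2 ≡ 17
73^41 ≡ 82
73^82 ≡ 1
The smallest such exponent is 82, so the order of 73 is 82.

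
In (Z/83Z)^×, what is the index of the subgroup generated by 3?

Since 3 ∈ (Z/83Z)^×, its order divides φ(83) = 83 − 1 = 82 = 2 · 41.
Divisors of 82: 1, 2, 41, 82.
Evaluate successive powers at the divisors of 82:
3^1 ≡ 3 (mod 83)
3^2 ≡ 9 (mod 83)
3^41 ≡ 1 (mod 83) ✓
Thus |⟨3⟩| = ord(3) = 41.
The index is φ(83) / ord(3) = 82 / 41 = 2.

2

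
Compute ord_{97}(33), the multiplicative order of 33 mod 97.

8

By Lagrange's theorem, ord_97(33) divides φ(97) = 97 − 1 = 96 = 2^5 · 3.
Divisors of 96: 1, 2, 3, 4, 6, 8, 12, 16, 24, 32, 48, 96.
Test each divisor d:
33^1 ≡ 33 (mod 97)
33^2 ≡ 22 (mod 97)
33^3 ≡ 47 (mod 97)
33^4 ≡ 96 (mod 97)
33^6 ≡ 75 (mod 97)
33^8 ≡ 1 (mod 97) ✓
So ord_97(33) = 8.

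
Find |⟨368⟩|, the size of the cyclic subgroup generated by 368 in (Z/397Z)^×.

198

By Lagrange's theorem, ord_397(368) divides φ(397) = 397 − 1 = 396 = 2^2 · 3^2 · 11.
Divisors of 396: 1, 2, 3, 4, 6, 9, 11, 12, 18, 22, 33, 36, 44, 66, 99, 132, 198, 396.
Test each divisor d:
368^1 ≡ 368 (mod 397)
368^2 ≡ 47 (mod 397)
368^3 ≡ 225 (mod 397)
368^4 ≡ 224 (mod 397)
368^6 ≡ 206 (mod 397)
368^9 ≡ 298 (mod 397)
368^11 ≡ 111 (mod 397)
368^12 ≡ 354 (mod 397)
368^18 ≡ 273 (mod 397)
368^22 ≡ 14 (mod 397)
368^33 ≡ 363 (mod 397)
368^36 ≡ 290 (mod 397)
368^44 ≡ 196 (mod 397)
368^66 ≡ 362 (mod 397)
368^99 ≡ 396 (mod 397)
368^132 ≡ 34 (mod 397)
368^198 ≡ 1 (mod 397) ✓
So ord_397(368) = 198.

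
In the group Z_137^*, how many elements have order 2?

1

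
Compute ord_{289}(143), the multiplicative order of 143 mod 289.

272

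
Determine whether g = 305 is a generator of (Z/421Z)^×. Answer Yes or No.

φ(421) = 421 − 1 = 420 = 2^2 · 3 · 5 · 7.
It suffices to check that the order of 305 is not a proper divisor of 420: compute 305^(420/q) for q ∈ {2, 3, 5, 7}.
305^210 ≡ 420 (mod 421)  [q = 2: ≢ 1 ✓]
305^140 ≡ 20 (mod 421)  [q = 3: ≢ 1 ✓]
305^84 ≡ 377 (mod 421)  [q = 5: ≢ 1 ✓]
305^60 ≡ 75 (mod 421)  [q = 7: ≢ 1 ✓]
All checks pass, so 305 has order 420 and is a primitive root modulo 421.

Yes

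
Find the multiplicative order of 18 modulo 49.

The order of 18 must divide φ(49) = φ(7^2) = 7·(7−1) = 42 = 2 · 3 · 7.
Divisors of 42: 1, 2, 3, 6, 7, 14, 21, 42.
Test each divisor d:
18^1 ≡ 18
18^2 ≡ 30
18^3 ≡ 1
Therefore the multiplicative order of 18 modulo 49 is 3.

3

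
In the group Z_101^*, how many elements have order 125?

φ(101) = 101 − 1 = 100 = 2^2 · 5^2.
In a cyclic group of order 100, there are φ(d) elements of order d for each divisor d of 100, and zero for non-divisors.
Here 100 is not a multiple of 125, so there are no elements of order 125.

0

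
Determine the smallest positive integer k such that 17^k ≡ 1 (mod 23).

22

Since 17 ∈ (Z/23Z)^×, its order divides φ(23) = 23 − 1 = 22 = 2 · 11.
Divisors of 22: 1, 2, 11, 22.
Check 17^d mod 23 for each divisor in increasing order:
17^1 ≡ 17 (mod 23)
17^2 ≡ 13 (mod 23)
17^11 ≡ 22 (mod 23)
17^22 ≡ 1 (mod 23) ✓
Hence ord(17) = 22.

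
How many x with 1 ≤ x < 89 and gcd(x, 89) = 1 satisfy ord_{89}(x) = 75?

φ(89) = 89 − 1 = 88 = 2^3 · 11.
Since (Z/89Z)^× is cyclic of order 88, the number of elements of order d is φ(d) when d | 88 and 0 otherwise.
Here 88 is not a multiple of 75, so there are no elements of order 75.

0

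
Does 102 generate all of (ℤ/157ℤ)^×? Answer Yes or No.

Yes

φ(157) = 157 − 1 = 156 = 2^2 · 3 · 13.
An element g generates (Z/157Z)^× iff g^(156/q) ≢ 1 (mod 157) for each prime q ∈ {2, 3, 13}.
102^78 ≡ 156 (mod 157)  [q = 2: ≢ 1 ✓]
102^52 ≡ 144 (mod 157)  [q = 3: ≢ 1 ✓]
102^12 ≡ 99 (mod 157)  [q = 13: ≢ 1 ✓]
None equal 1, so ord_157(102) = 156: 102 is a primitive root.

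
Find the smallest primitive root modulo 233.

3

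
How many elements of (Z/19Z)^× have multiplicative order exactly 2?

1

φ(19) = 19 − 1 = 18 = 2 · 3^2.
(Z/19Z)^× is cyclic (|G| = 18); a cyclic group of order m has exactly φ(d) elements of each order d | m, and none otherwise.
2 | 18, and φ(2) = 2 − 1 = 1.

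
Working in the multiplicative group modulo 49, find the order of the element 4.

21

Since 4 ∈ (Z/49Z)^×, its order divides φ(49) = φ(7^2) = 7·(7−1) = 42 = 2 · 3 · 7.
Divisors of 42: 1, 2, 3, 6, 7, 14, 21, 42.
Compute 4^d (mod 49) for the divisors d until we hit 1:
4^1 ≡ 4
4^2 ≡ 16
4^3 ≡ 15
4^6 ≡ 29
4^7 ≡ 18
4^14 ≡ 30
4^21 ≡ 1
Therefore the multiplicative order of 4 modulo 49 is 21.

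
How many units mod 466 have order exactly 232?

φ(466) = φ(2)·φ(233) = 1·232 = 232 = 2^3 · 29.
(Z/466Z)^× is cyclic (|G| = 232); a cyclic group of order m has exactly φ(d) elements of each order d | m, and none otherwise.
232 = 2^3 · 29 divides 232, and φ(232) = 112.

112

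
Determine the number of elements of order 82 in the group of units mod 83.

40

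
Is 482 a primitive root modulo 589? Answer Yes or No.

No

589 = 19 · 31 is a product of two distinct odd primes, so (Z/589Z)^× ≅ (Z/19Z)^× × (Z/31Z)^× is not cyclic.
No primitive root modulo 589 exists; in particular 482 is not one.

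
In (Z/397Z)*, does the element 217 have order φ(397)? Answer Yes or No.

Yes

φ(397) = 397 − 1 = 396 = 2^2 · 3^2 · 11.
217 is a primitive root mod 397 iff 217^(φ(397)/q) ≢ 1 for every prime q | φ(397), i.e. q ∈ {2, 3, 11}.
217^198 ≡ 396 (mod 397)  [q = 2: ≢ 1 ✓]
217^132 ≡ 34 (mod 397)  [q = 3: ≢ 1 ✓]
217^36 ≡ 126 (mod 397)  [q = 11: ≢ 1 ✓]
Every test exponent gives a nontrivial residue, hence 217 generates the full group.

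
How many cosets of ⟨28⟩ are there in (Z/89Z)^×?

The order of 28 must divide φ(89) = 89 − 1 = 88 = 2^3 · 11.
Divisors of 88: 1, 2, 4, 8, 11, 22, 44, 88.
Check 28^d mod 89 for each divisor in increasing order:
28^1 ≡ 28 (mod 89)
28^2 ≡ 72 (mod 89)
28^4 ≡ 22 (mod 89)
28^8 ≡ 39 (mod 89)
28^11 ≡ 37 (mod 89)
28^22 ≡ 34 (mod 89)
28^44 ≡ 88 (mod 89)
28^88 ≡ 1 (mod 89) ✓
The order of 28 is 88, so the subgroup it generates has 88 elements.
Index = |(Z/89Z)^×| / |⟨28⟩| = 88 / 88 = 1.

1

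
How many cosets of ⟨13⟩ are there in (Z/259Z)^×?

6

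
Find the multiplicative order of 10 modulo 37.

ord(10) | φ(37) = 37 − 1 = 36 = 2^2 · 3^2.
Divisors of 36: 1, 2, 3, 4, 6, 9, 12, 18, 36.
Compute 10^d (mod 37) for the divisors d until we hit 1:
10^1 ≡ 10 (mod 37)
10^2 ≡ 26 (mod 37)
10^3 ≡ 1 (mod 37) ✓
The smallest such exponent is 3, so the order of 10 is 3.

3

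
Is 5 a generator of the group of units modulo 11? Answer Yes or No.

φ(11) = 11 − 1 = 10 = 2 · 5.
An element g generates (Z/11Z)^× iff g^(10/q) ≢ 1 (mod 11) for each prime q ∈ {2, 5}.
5^5 ≡ 1 (mod 11)  [q = 2: ≡ 1 ✗]
5^2 ≡ 3 (mod 11)  [q = 5: ≢ 1 ✓]
The check at q = 2 fails, so 5 generates a proper subgroup.

No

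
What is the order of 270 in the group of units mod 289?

By Lagrange's theorem, ord_289(270) divides φ(289) = φ(17^2) = 17·(17−1) = 272 = 2^4 · 17.
Divisors of 272: 1, 2, 4, 8, 16, 17, 34, 68, 136, 272.
Compute 270^d (mod 289) for the divisors d until we hit 1:
270^1 ≡ 270 (mod 289)
270^2 ≡ 72 (mod 289)
270^4 ≡ 271 (mod 289)
270^8 ≡ 35 (mod 289)
270^16 ≡ 69 (mod 289)
270^17 ≡ 134 (mod 289)
270^34 ≡ 38 (mod 289)
270^68 ≡ 288 (mod 289)
270^136 ≡ 1 (mod 289) ✓
So ord_289(270) = 136.

136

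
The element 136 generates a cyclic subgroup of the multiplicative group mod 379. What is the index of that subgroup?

2

Since 136 ∈ (Z/379Z)^×, its order divides φ(379) = 379 − 1 = 378 = 2 · 3^3 · 7.
Divisors of 378: 1, 2, 3, 6, 7, 9, 14, 18, 21, 27, 42, 54, 63, 126, 189, 378.
Test each divisor d:
136^1 ≡ 136
136^2 ≡ 304
136^3 ≡ 33
136^6 ≡ 331
136^7 ≡ 294
136^9 ≡ 311
136^14 ≡ 24
136^18 ≡ 76
136^21 ≡ 234
136^27 ≡ 138
136^42 ≡ 180
136^54 ≡ 94
136^63 ≡ 51
136^126 ≡ 327
136^189 ≡ 1
Thus |⟨136⟩| = ord(136) = 189.
The index is φ(379) / ord(136) = 378 / 189 = 2.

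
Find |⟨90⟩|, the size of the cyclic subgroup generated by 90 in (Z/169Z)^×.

The order of 90 must divide φ(169) = φ(13^2) = 13·(13−1) = 156 = 2^2 · 3 · 13.
Divisors of 156: 1, 2, 3, 4, 6, 12, 13, 26, 39, 52, 78, 156.
Check 90^d mod 169 for each divisor in increasing order:
90^1 ≡ 90 (mod 169)
90^2 ≡ 157 (mod 169)
90^3 ≡ 103 (mod 169)
90^4 ≡ 144 (mod 169)
90^6 ≡ 131 (mod 169)
90^12 ≡ 92 (mod 169)
90^13 ≡ 168 (mod 169)
90^26 ≡ 1 (mod 169) ✓
Therefore the multiplicative order of 90 modulo 169 is 26.

26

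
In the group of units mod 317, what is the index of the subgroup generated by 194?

4

The order of 194 must divide φ(317) = 317 − 1 = 316 = 2^2 · 79.
Divisors of 316: 1, 2, 4, 79, 158, 316.
Evaluate successive powers at the divisors of 316:
194^1 ≡ 194 (mod 317)
194^2 ≡ 230 (mod 317)
194^4 ≡ 278 (mod 317)
194^79 ≡ 1 (mod 317) ✓
So ord_317(194) = 79, hence |⟨194⟩| = 79.
Index = |(Z/317Z)^×| / |⟨194⟩| = 316 / 79 = 4.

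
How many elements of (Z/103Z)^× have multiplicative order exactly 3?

φ(103) = 103 − 1 = 102 = 2 · 3 · 17.
(Z/103Z)^× is cyclic (|G| = 102); a cyclic group of order m has exactly φ(d) elements of each order d | m, and none otherwise.
3 | 102, and φ(3) = 3 − 1 = 2.

2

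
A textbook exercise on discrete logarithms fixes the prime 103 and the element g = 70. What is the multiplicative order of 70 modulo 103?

102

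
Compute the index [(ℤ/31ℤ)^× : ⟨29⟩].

3

The order of 29 must divide φ(31) = 31 − 1 = 30 = 2 · 3 · 5.
Divisors of 30: 1, 2, 3, 5, 6, 10, 15, 30.
Check 29^d mod 31 for each divisor in increasing order:
29^1 ≡ 29 (mod 31)
29^2 ≡ 4 (mod 31)
29^3 ≡ 23 (mod 31)
29^5 ≡ 30 (mod 31)
29^6 ≡ 2 (mod 31)
29^10 ≡ 1 (mod 31) ✓
Thus |⟨29⟩| = ord(29) = 10.
The index is φ(31) / ord(29) = 30 / 10 = 3.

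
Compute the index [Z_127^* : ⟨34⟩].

Since 34 ∈ (Z/127Z)^×, its order divides φ(127) = 127 − 1 = 126 = 2 · 3^2 · 7.
Divisors of 126: 1, 2, 3, 6, 7, 9, 14, 18, 21, 42, 63, 126.
Compute 34^d (mod 127) for the divisors d until we hit 1:
34^1 ≡ 34 (mod 127)
34^2 ≡ 13 (mod 127)
34^3 ≡ 61 (mod 127)
34^6 ≡ 38 (mod 127)
34^7 ≡ 22 (mod 127)
34^9 ≡ 32 (mod 127)
34^14 ≡ 103 (mod 127)
34^18 ≡ 8 (mod 127)
34^21 ≡ 107 (mod 127)
34^42 ≡ 19 (mod 127)
34^63 ≡ 1 (mod 127) ✓
So ord_127(34) = 63, hence |⟨34⟩| = 63.
The index is φ(127) / ord(34) = 126 / 63 = 2.

2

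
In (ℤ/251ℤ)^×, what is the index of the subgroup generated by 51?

10

ord(51) | φ(251) = 251 − 1 = 250 = 2 · 5^3.
Divisors of 250: 1, 2, 5, 10, 25, 50, 125, 250.
Evaluate successive powers at the divisors of 250:
51^1 ≡ 51 (mod 251)
51^2 ≡ 91 (mod 251)
51^5 ≡ 149 (mod 251)
51^10 ≡ 113 (mod 251)
51^25 ≡ 1 (mod 251) ✓
Thus |⟨51⟩| = ord(51) = 25.
The index is φ(251) / ord(51) = 250 / 25 = 10.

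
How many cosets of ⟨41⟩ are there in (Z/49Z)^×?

The order of 41 must divide φ(49) = φ(7^2) = 7·(7−1) = 42 = 2 · 3 · 7.
Divisors of 42: 1, 2, 3, 6, 7, 14, 21, 42.
Compute 41^d (mod 49) for the divisors d until we hit 1:
41^1 ≡ 41
41^2 ≡ 15
41^3 ≡ 27
41^6 ≡ 43
41^7 ≡ 48
41^14 ≡ 1
So ord_49(41) = 14, hence |⟨41⟩| = 14.
The index is φ(49) / ord(41) = 42 / 14 = 3.

3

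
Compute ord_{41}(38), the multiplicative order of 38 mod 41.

By Lagrange's theorem, ord_41(38) divides φ(41) = 41 − 1 = 40 = 2^3 · 5.
Divisors of 40: 1, 2, 4, 5, 8, 10, 20, 40.
Test each divisor d:
38^1 ≡ 38 (mod 41)
38^2 ≡ 9 (mod 41)
38^4 ≡ 40 (mod 41)
38^5 ≡ 3 (mod 41)
38^8 ≡ 1 (mod 41) ✓
Therefore the multiplicative order of 38 modulo 41 is 8.

8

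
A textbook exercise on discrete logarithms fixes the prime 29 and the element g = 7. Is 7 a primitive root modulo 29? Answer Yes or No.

No

φ(29) = 29 − 1 = 28 = 2^2 · 7.
It suffices to check that the order of 7 is not a proper divisor of 28: compute 7^(28/q) for q ∈ {2, 7}.
7^14 ≡ 1 (mod 29)  [q = 2: ≡ 1 ✗]
7^4 ≡ 23 (mod 29)  [q = 7: ≢ 1 ✓]
The check at q = 2 fails, so 7 generates a proper subgroup.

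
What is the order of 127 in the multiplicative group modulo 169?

78

By Lagrange's theorem, ord_169(127) divides φ(169) = φ(13^2) = 13·(13−1) = 156 = 2^2 · 3 · 13.
Divisors of 156: 1, 2, 3, 4, 6, 12, 13, 26, 39, 52, 78, 156.
Test each divisor d:
127^1 ≡ 127 (mod 169)
127^2 ≡ 74 (mod 169)
127^3 ≡ 103 (mod 169)
127^4 ≡ 68 (mod 169)
127^6 ≡ 131 (mod 169)
127^12 ≡ 92 (mod 169)
127^13 ≡ 23 (mod 169)
127^26 ≡ 22 (mod 169)
127^39 ≡ 168 (mod 169)
127^52 ≡ 146 (mod 169)
127^78 ≡ 1 (mod 169) ✓
Therefore the multiplicative order of 127 modulo 169 is 78.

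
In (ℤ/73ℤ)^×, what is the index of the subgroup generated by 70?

By Lagrange's theorem, ord_73(70) divides φ(73) = 73 − 1 = 72 = 2^3 · 3^2.
Divisors of 72: 1, 2, 3, 4, 6, 8, 9, 12, 18, 24, 36, 72.
Evaluate successive powers at the divisors of 72:
70^1 ≡ 70 (mod 73)
70^2 ≡ 9 (mod 73)
70^3 ≡ 46 (mod 73)
70^4 ≡ 8 (mod 73)
70^6 ≡ 72 (mod 73)
70^8 ≡ 64 (mod 73)
70^9 ≡ 27 (mod 73)
70^12 ≡ 1 (mod 73) ✓
Thus |⟨70⟩| = ord(70) = 12.
[(Z/73Z)^× : ⟨70⟩] = 72/12 = 6.

6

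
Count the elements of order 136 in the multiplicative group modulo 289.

φ(289) = φ(17^2) = 17·(17−1) = 272 = 2^4 · 17.
(Z/289Z)^× is cyclic (|G| = 272); a cyclic group of order m has exactly φ(d) elements of each order d | m, and none otherwise.
136 = 2^3 · 17 divides 272, and φ(136) = 64.

64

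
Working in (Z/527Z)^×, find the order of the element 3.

240

Since 3 ∈ (Z/527Z)^×, its order divides φ(527) = φ(17·31) = (17−1)·(31−1) = 16·30 = 480 = 2^5 · 3 · 5.
Divisors of 480: 1, 2, 3, 4, 5, 6, 8, 10, 12, 15, 16, 20, 24, 30, 32, 40, 48, 60, 80, 96, 120, 160, 240, 480.
Check 3^d mod 527 for each divisor in increasing order:
3^1 ≡ 3 (mod 527)
3^2 ≡ 9 (mod 527)
3^3 ≡ 27 (mod 527)
3^4 ≡ 81 (mod 527)
3^5 ≡ 243 (mod 527)
3^6 ≡ 202 (mod 527)
3^8 ≡ 237 (mod 527)
3^10 ≡ 25 (mod 527)
3^12 ≡ 225 (mod 527)
3^15 ≡ 278 (mod 527)
3^16 ≡ 307 (mod 527)
3^20 ≡ 98 (mod 527)
3^24 ≡ 33 (mod 527)
3^30 ≡ 342 (mod 527)
3^32 ≡ 443 (mod 527)
3^40 ≡ 118 (mod 527)
3^48 ≡ 35 (mod 527)
3^60 ≡ 497 (mod 527)
3^80 ≡ 222 (mod 527)
3^96 ≡ 171 (mod 527)
3^120 ≡ 373 (mod 527)
3^160 ≡ 273 (mod 527)
3^240 ≡ 1 (mod 527) ✓
Therefore the multiplicative order of 3 modulo 527 is 240.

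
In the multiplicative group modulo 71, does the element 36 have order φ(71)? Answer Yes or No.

φ(71) = 71 − 1 = 70 = 2 · 5 · 7.
An element g generates (Z/71Z)^× iff g^(70/q) ≢ 1 (mod 71) for each prime q ∈ {2, 5, 7}.
36^35 ≡ 1 (mod 71)  [q = 2: ≡ 1 ✗]
36^14 ≡ 25 (mod 71)  [q = 5: ≢ 1 ✓]
36^10 ≡ 45 (mod 71)  [q = 7: ≢ 1 ✓]
The check at q = 2 fails, so 36 generates a proper subgroup.

No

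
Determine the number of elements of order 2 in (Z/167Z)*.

1

φ(167) = 167 − 1 = 166 = 2 · 83.
In a cyclic group of order 166, there are φ(d) elements of order d for each divisor d of 166, and zero for non-divisors.
2 | 166, and φ(2) = 2 − 1 = 1.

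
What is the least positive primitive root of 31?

3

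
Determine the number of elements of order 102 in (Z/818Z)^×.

32

φ(818) = φ(2)·φ(409) = 1·408 = 408 = 2^3 · 3 · 17.
Since (Z/818Z)^× is cyclic of order 408, the number of elements of order d is φ(d) when d | 408 and 0 otherwise.
102 = 2 · 3 · 17 divides 408, and φ(102) = 32.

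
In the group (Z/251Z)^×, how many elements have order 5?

φ(251) = 251 − 1 = 250 = 2 · 5^3.
In a cyclic group of order 250, there are φ(d) elements of order d for each divisor d of 250, and zero for non-divisors.
5 | 250, and φ(5) = 5 − 1 = 4.

4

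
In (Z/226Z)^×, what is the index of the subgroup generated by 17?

1

The order of 17 must divide φ(226) = φ(2)·φ(113) = 1·112 = 112 = 2^4 · 7.
Divisors of 112: 1, 2, 4, 7, 8, 14, 16, 28, 56, 112.
Evaluate successive powers at the divisors of 112:
17^1 ≡ 17 (mod 226)
17^2 ≡ 63 (mod 226)
17^4 ≡ 127 (mod 226)
17^7 ≡ 191 (mod 226)
17^8 ≡ 83 (mod 226)
17^14 ≡ 95 (mod 226)
17^16 ≡ 109 (mod 226)
17^28 ≡ 211 (mod 226)
17^56 ≡ 225 (mod 226)
17^112 ≡ 1 (mod 226) ✓
Thus |⟨17⟩| = ord(17) = 112.
Index = |(Z/226Z)^×| / |⟨17⟩| = 112 / 112 = 1.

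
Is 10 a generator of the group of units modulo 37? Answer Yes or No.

No

φ(37) = 37 − 1 = 36 = 2^2 · 3^2.
Test 10^(36/q) mod 37 for each prime factor q of 36:
10^18 ≡ 1 (mod 37)  [q = 2: ≡ 1 ✗]
10^12 ≡ 1 (mod 37)  [q = 3: ≡ 1 ✗]
The check at q = 2 fails, so 10 generates a proper subgroup.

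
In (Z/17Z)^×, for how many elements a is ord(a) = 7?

0

φ(17) = 17 − 1 = 16 = 2^4.
(Z/17Z)^× is cyclic (|G| = 16); a cyclic group of order m has exactly φ(d) elements of each order d | m, and none otherwise.
Since 7 ∤ 16, the count is 0.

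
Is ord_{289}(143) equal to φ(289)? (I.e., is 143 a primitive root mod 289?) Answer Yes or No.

φ(289) = φ(17^2) = 17·(17−1) = 272 = 2^4 · 17.
It suffices to check that the order of 143 is not a proper divisor of 272: compute 143^(272/q) for q ∈ {2, 17}.
143^136 ≡ 288 (mod 289)  [q = 2: ≢ 1 ✓]
143^16 ≡ 239 (mod 289)  [q = 17: ≢ 1 ✓]
Every test exponent gives a nontrivial residue, hence 143 generates the full group.

Yes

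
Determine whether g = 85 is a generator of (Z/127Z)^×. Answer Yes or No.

Yes

φ(127) = 127 − 1 = 126 = 2 · 3^2 · 7.
It suffices to check that the order of 85 is not a proper divisor of 126: compute 85^(126/q) for q ∈ {2, 3, 7}.
85^63 ≡ 126 (mod 127)  [q = 2: ≢ 1 ✓]
85^42 ≡ 19 (mod 127)  [q = 3: ≢ 1 ✓]
85^18 ≡ 32 (mod 127)  [q = 7: ≢ 1 ✓]
Every test exponent gives a nontrivial residue, hence 85 generates the full group.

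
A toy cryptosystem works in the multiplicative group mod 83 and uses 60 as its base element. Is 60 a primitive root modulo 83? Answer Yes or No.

Yes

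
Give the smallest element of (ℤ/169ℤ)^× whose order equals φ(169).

2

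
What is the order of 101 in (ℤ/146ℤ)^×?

72

Since 101 ∈ (Z/146Z)^×, its order divides φ(146) = φ(2)·φ(73) = 1·72 = 72 = 2^3 · 3^2.
Divisors of 72: 1, 2, 3, 4, 6, 8, 9, 12, 18, 24, 36, 72.
Compute 101^d (mod 146) for the divisors d until we hit 1:
101^1 ≡ 101 (mod 146)
101^2 ≡ 127 (mod 146)
101^3 ≡ 125 (mod 146)
101^4 ≡ 69 (mod 146)
101^6 ≡ 3 (mod 146)
101^8 ≡ 89 (mod 146)
101^9 ≡ 83 (mod 146)
101^12 ≡ 9 (mod 146)
101^18 ≡ 27 (mod 146)
101^24 ≡ 81 (mod 146)
101^36 ≡ 145 (mod 146)
101^72 ≡ 1 (mod 146) ✓
Hence ord(101) = 72.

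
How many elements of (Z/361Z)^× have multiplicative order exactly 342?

108

φ(361) = φ(19^2) = 19·(19−1) = 342 = 2 · 3^2 · 19.
(Z/361Z)^× is cyclic (|G| = 342); a cyclic group of order m has exactly φ(d) elements of each order d | m, and none otherwise.
342 = 2 · 3^2 · 19 divides 342, and φ(342) = 108.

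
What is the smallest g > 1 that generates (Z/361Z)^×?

φ(361) = φ(19^2) = 19·(19−1) = 342 = 2 · 3^2 · 19.
Test candidates g = 2, 3, … against the prime factors q ∈ {2, 3, 19} of φ(361): g is a generator iff g^(342/q) ≢ 1 for every such q.
g = 2: 2^171 ≡ 360; 2^114 ≡ 292; 2^18 ≡ 58 — none is 1, so 2 is a primitive root.
So 2 is the smallest generator of (Z/361Z)^×.

2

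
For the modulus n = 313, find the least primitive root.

10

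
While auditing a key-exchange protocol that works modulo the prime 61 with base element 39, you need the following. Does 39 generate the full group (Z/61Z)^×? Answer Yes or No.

No

φ(61) = 61 − 1 = 60 = 2^2 · 3 · 5.
It suffices to check that the order of 39 is not a proper divisor of 60: compute 39^(60/q) for q ∈ {2, 3, 5}.
39^30 ≡ 1 (mod 61)  [q = 2: ≡ 1 ✗]
39^20 ≡ 47 (mod 61)  [q = 3: ≢ 1 ✓]
39^12 ≡ 9 (mod 61)  [q = 5: ≢ 1 ✓]
39^30 ≡ 1 shows ord(39) | 30, strictly less than φ(61); not a primitive root.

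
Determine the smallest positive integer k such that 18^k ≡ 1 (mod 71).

The order of 18 must divide φ(71) = 71 − 1 = 70 = 2 · 5 · 7.
Divisors of 70: 1, 2, 5, 7, 10, 14, 35, 70.
Compute 18^d (mod 71) for the divisors d until we hit 1:
18^1 ≡ 18 (mod 71)
18^2 ≡ 40 (mod 71)
18^5 ≡ 45 (mod 71)
18^7 ≡ 25 (mod 71)
18^10 ≡ 37 (mod 71)
18^14 ≡ 57 (mod 71)
18^35 ≡ 1 (mod 71) ✓
Hence ord(18) = 35.

35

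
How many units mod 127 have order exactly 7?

6

φ(127) = 127 − 1 = 126 = 2 · 3^2 · 7.
In a cyclic group of order 126, there are φ(d) elements of order d for each divisor d of 126, and zero for non-divisors.
7 | 126, and φ(7) = 7 − 1 = 6.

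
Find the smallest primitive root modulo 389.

2

φ(389) = 389 − 1 = 388 = 2^2 · 97.
g is a primitive root iff g^(388/q) ≢ 1 (mod 389) for each prime q ∈ {2, 97}.
g = 2: 2^194 ≡ 388; 2^4 ≡ 16 — none is 1, so 2 is a primitive root.
So 2 is the smallest generator of (Z/389Z)^×.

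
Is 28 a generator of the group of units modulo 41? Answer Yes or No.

φ(41) = 41 − 1 = 40 = 2^3 · 5.
28 is a primitive root mod 41 iff 28^(φ(41)/q) ≢ 1 for every prime q | φ(41), i.e. q ∈ {2, 5}.
28^20 ≡ 40 (mod 41)  [q = 2: ≢ 1 ✓]
28^8 ≡ 10 (mod 41)  [q = 5: ≢ 1 ✓]
None equal 1, so ord_41(28) = 40: 28 is a primitive root.

Yes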